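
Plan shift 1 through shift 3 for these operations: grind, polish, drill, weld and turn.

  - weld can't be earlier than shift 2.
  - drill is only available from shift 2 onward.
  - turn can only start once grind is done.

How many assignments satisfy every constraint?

Splitting on grind: it can be shift 1 (24), shift 2 (12). Listing each branch's schedules as (polish, drill, weld, turn) by shift number:
grind=shift 1: (1,2,2,2) (1,2,2,3) (1,2,3,2) (1,2,3,3) (1,3,2,2) (1,3,2,3) (1,3,3,2) (1,3,3,3) (2,2,2,2) (2,2,2,3) (2,2,3,2) (2,2,3,3) (2,3,2,2) (2,3,2,3) (2,3,3,2) (2,3,3,3) (3,2,2,2) (3,2,2,3) (3,2,3,2) (3,2,3,3) (3,3,2,2) (3,3,2,3) (3,3,3,2) (3,3,3,3) — 24.
grind=shift 2: (1,2,2,3) (1,2,3,3) (1,3,2,3) (1,3,3,3) (2,2,2,3) (2,2,3,3) (2,3,2,3) (2,3,3,3) (3,2,2,3) (3,2,3,3) (3,3,2,3) (3,3,3,3) — 12.
Summing: 24 + 12 = 36.

36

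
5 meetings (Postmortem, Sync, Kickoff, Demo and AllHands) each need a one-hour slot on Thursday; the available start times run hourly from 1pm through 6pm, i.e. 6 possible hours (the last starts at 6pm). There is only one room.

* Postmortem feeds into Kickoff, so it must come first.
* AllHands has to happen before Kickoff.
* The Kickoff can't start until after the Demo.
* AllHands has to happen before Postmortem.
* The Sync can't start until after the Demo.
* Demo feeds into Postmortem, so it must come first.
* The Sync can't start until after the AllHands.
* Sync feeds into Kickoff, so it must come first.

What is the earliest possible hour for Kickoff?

Precedence pushes Kickoff to at least 3pm.
Kickoff at 5pm is achievable: Postmortem=3pm, AllHands=2pm, Sync=4pm, Demo=1pm, Kickoff=5pm.
Nothing earlier works — the capacity limit rule out every hour before 5pm.

5pm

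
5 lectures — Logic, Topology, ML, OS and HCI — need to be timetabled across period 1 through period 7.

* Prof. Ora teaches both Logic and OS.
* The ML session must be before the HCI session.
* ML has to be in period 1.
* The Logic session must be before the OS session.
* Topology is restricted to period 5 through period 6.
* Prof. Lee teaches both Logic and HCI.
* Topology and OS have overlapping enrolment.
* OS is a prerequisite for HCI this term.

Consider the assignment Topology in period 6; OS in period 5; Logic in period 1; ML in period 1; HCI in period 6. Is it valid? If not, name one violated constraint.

ML has to be in period 1 — holds.
Topology is restricted to period 5 through period 6 — holds.
Prof. Lee teaches both Logic and HCI — holds.
OS is a prerequisite for HCI this term — holds.
Topology and OS have overlapping enrolment — holds.
The Logic session must be before the OS session — holds.
The ML session must be before the HCI session — holds.
Prof. Ora teaches both Logic and OS — holds.

Yes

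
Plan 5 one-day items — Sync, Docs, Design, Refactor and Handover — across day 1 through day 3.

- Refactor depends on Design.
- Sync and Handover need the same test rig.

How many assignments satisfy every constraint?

Splitting on Sync: it can be day 1 (18), day 2 (18), day 3 (18). Listing each branch's schedules as (Docs, Design, Refactor, Handover) by day number:
Sync=day 1: (1,1,2,2) (1,1,2,3) (1,1,3,2) (1,1,3,3) (1,2,3,2) (1,2,3,3) (2,1,2,2) (2,1,2,3) (2,1,3,2) (2,1,3,3) (2,2,3,2) (2,2,3,3) (3,1,2,2) (3,1,2,3) (3,1,3,2) (3,1,3,3) (3,2,3,2) (3,2,3,3) — 18.
Sync=day 2: (1,1,2,1) (1,1,2,3) (1,1,3,1) (1,1,3,3) (1,2,3,1) (1,2,3,3) (2,1,2,1) (2,1,2,3) (2,1,3,1) (2,1,3,3) (2,2,3,1) (2,2,3,3) (3,1,2,1) (3,1,2,3) (3,1,3,1) (3,1,3,3) (3,2,3,1) (3,2,3,3) — 18.
Sync=day 3: (1,1,2,1) (1,1,2,2) (1,1,3,1) (1,1,3,2) (1,2,3,1) (1,2,3,2) (2,1,2,1) (2,1,2,2) (2,1,3,1) (2,1,3,2) (2,2,3,1) (2,2,3,2) (3,1,2,1) (3,1,2,2) (3,1,3,1) (3,1,3,2) (3,2,3,1) (3,2,3,2) — 18.
Summing: 18 + 18 + 18 = 54.

54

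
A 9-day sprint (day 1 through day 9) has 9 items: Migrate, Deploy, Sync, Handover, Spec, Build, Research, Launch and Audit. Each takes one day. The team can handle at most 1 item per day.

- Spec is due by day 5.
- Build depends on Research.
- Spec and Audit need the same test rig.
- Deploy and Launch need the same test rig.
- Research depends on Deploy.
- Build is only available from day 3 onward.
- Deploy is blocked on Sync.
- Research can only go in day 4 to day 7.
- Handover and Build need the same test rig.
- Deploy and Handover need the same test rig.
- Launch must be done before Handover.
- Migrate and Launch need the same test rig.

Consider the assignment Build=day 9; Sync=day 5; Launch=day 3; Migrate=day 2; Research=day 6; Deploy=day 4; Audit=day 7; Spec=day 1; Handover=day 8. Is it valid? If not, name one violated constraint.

Handover and Build need the same test rig — holds.
Deploy and Launch need the same test rig — holds.
Research depends on Deploy — holds.
Build is only available from day 3 onward — holds.
Launch must be done before Handover — holds.
Deploy and Handover need the same test rig — holds.
The team can handle at most 1 item per day — holds.
Research can only go in day 4 to day 7 — holds.
Spec is due by day 5 — holds.
Deploy is blocked on Sync — violated.
Migrate and Launch need the same test rig — holds.
Spec and Audit need the same test rig — holds.
Build depends on Research — holds.

No. Deploy is blocked on Sync is not satisfied.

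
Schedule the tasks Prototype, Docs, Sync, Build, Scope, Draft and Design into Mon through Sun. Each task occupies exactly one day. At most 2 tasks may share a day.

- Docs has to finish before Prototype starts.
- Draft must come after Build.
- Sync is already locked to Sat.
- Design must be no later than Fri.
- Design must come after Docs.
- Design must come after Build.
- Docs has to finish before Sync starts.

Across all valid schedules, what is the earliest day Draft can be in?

Precedence pushes Draft to at least Tue.
Draft at Tue is achievable: Scope -> Wed, Design -> Tue, Docs -> Mon, Prototype -> Wed, Build -> Mon, Sync -> Sat, Draft -> Tue.

Tue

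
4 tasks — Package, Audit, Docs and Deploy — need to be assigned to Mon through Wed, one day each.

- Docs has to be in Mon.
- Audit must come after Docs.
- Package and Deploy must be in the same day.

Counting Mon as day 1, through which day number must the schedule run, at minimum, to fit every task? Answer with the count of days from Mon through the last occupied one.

2

The precedence chain requires at least 2 distinct days.
2 works (last occupied day: Tue): for example Audit=Tue, Docs=Mon, Package=Mon, Deploy=Mon.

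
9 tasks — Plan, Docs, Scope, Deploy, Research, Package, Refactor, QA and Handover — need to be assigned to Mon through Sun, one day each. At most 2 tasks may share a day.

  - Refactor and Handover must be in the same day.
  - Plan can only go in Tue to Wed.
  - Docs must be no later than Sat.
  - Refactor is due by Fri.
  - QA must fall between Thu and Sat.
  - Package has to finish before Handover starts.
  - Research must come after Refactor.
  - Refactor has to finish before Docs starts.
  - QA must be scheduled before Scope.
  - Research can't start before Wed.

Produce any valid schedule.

Refactor in Wed, Scope in Fri, QA in Thu, Package in Mon, Docs in Fri, Plan in Tue, Handover in Wed, Research in Thu, Deploy in Mon

Checking: Package(Mon) before Handover(Wed); QA(Thu) before Scope(Fri); Refactor(Wed) before Docs(Fri); Refactor(Wed) before Research(Thu); Refactor = Handover = Wed; QA=Thu in [Thu,Sat]; Refactor=Wed in [Mon,Fri]; Plan=Tue in [Tue,Wed]; Research=Thu in [Wed,Sun]; Docs=Fri in [Mon,Sat]; max 2 per day (cap 2).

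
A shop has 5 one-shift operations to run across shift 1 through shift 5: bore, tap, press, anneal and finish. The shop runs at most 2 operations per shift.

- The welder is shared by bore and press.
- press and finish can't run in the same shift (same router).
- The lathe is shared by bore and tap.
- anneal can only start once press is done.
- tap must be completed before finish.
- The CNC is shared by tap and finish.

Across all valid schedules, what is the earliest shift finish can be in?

shift 2

Precedence pushes finish to at least shift 2.
finish at shift 2 is achievable: tap -> shift 1; anneal -> shift 2; finish -> shift 2; bore -> shift 3; press -> shift 1.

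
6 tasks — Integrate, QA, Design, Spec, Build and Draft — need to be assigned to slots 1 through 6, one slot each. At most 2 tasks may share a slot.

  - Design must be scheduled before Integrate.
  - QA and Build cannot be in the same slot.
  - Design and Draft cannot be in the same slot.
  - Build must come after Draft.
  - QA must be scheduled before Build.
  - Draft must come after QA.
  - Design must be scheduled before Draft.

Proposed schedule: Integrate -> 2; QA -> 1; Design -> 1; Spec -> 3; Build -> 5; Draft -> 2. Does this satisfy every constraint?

Design must be scheduled before Draft — holds.
Design and Draft cannot be in the same slot — holds.
QA must be scheduled before Build — holds.
Design must be scheduled before Integrate — holds.
Build must come after Draft — holds.
At most 2 tasks may share a slot — holds.
Draft must come after QA — holds.
QA and Build cannot be in the same slot — holds.

Yes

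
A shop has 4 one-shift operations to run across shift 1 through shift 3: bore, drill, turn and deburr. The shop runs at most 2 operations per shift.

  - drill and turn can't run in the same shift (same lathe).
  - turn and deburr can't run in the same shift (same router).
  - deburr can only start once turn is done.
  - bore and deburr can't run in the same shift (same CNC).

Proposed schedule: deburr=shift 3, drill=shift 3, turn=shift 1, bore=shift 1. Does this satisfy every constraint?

bore and deburr can't run in the same shift (same CNC) — holds.
The shop runs at most 2 operations per shift — holds.
turn and deburr can't run in the same shift (same router) — holds.
drill and turn can't run in the same shift (same lathe) — holds.
deburr can only start once turn is done — holds.

Valid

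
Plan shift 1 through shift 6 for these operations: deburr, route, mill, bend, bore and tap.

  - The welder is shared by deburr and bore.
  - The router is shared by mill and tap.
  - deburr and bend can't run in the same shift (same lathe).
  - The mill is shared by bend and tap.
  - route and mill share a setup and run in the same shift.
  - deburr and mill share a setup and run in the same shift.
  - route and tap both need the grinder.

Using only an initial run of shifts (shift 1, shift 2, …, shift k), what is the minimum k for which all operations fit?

Check 2 shifts directly (anything shorter is at least as hard).
Could 2 shifts be enough, i.e. nothing placed later than shift 2? No: deburr, bend and tap must all be in different shifts (deburr/bend can't share; deburr/tap can't share; bend/tap can't share), but only 2 shifts are available: 3 operations can't fit in 2 distinct shifts.
So 2 shifts is not enough.
3 works (last occupied shift: shift 3): for example tap=shift 3; deburr=shift 1; bend=shift 2; bore=shift 2; route=shift 1; mill=shift 1.

3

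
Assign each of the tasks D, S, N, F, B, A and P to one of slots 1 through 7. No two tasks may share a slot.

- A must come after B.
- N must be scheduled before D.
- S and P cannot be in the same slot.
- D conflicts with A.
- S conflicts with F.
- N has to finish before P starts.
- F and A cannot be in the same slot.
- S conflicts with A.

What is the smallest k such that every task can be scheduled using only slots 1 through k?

The precedence chain requires at least 2 distinct slots.
With at most 1 per slot and 7 tasks, at least 7 slots are needed.
7 works (last occupied slot: 7): for example N=1, F=7, B=3, P=5, S=6, A=4, D=2.

7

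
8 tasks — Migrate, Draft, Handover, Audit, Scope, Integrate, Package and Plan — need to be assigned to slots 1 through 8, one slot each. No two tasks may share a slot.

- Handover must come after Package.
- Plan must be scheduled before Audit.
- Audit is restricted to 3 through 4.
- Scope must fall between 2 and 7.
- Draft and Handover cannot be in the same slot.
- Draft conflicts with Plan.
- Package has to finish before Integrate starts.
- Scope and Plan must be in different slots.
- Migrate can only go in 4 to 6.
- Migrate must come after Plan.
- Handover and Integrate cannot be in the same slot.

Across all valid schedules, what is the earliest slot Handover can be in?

2

Precedence pushes Handover to at least 2.
Handover at 2 is achievable: Package in 1; Scope in 6; Plan in 3; Migrate in 5; Integrate in 7; Audit in 4; Draft in 8; Handover in 2.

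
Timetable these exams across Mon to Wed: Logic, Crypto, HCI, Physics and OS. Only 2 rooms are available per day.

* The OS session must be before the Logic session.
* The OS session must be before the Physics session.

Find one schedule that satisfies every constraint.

OS -> Mon, Physics -> Tue, Logic -> Tue, Crypto -> Mon, HCI -> Wed

Checking: OS(Mon) before Logic(Tue); OS(Mon) before Physics(Tue); max 2 per day (cap 2).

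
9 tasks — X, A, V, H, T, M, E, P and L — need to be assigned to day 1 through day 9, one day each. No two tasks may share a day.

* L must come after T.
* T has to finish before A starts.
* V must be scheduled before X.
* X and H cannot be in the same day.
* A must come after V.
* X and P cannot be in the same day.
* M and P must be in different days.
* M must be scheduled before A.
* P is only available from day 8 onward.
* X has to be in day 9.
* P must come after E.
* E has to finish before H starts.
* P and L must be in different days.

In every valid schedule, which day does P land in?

day 8

P's window is day 8–day 9.
X is fixed at day 9, and P can't share a day with X.
So P must be day 8.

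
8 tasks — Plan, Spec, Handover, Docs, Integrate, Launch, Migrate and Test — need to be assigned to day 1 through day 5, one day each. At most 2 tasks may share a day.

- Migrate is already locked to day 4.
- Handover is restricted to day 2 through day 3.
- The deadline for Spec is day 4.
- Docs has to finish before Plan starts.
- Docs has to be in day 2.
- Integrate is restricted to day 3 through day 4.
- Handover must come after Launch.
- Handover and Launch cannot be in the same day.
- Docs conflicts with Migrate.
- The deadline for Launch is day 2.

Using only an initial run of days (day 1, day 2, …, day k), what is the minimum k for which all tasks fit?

The precedence chain requires at least 2 distinct days.
With at most 2 per day and 8 tasks, at least 4 days are needed.
Migrate can't be placed before day 4, so the schedule must run through at least day 4.
4 works (last occupied day: day 4): for example Launch -> day 1; Integrate -> day 3; Docs -> day 2; Spec -> day 1; Test -> day 4; Migrate -> day 4; Handover -> day 2; Plan -> day 3.

4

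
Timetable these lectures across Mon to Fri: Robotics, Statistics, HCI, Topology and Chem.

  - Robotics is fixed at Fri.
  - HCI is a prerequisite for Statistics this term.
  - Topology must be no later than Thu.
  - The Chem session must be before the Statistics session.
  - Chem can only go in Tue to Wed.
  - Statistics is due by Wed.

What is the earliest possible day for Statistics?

Wed

Precedence pushes Statistics to at least Wed; Statistics's own window allows nothing later than Wed.
Statistics at Wed is achievable: Robotics in Fri, HCI in Mon, Statistics in Wed, Topology in Mon, Chem in Tue.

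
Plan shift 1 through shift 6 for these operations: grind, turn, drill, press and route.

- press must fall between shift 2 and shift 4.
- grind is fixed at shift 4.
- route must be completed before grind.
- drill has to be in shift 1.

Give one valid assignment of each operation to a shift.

press=shift 2, drill=shift 1, route=shift 1, grind=shift 4, turn=shift 1

Checking: route(shift 1) before grind(shift 4); drill=shift 1 in [shift 1,shift 1]; grind=shift 4 in [shift 4,shift 4]; press=shift 2 in [shift 2,shift 4].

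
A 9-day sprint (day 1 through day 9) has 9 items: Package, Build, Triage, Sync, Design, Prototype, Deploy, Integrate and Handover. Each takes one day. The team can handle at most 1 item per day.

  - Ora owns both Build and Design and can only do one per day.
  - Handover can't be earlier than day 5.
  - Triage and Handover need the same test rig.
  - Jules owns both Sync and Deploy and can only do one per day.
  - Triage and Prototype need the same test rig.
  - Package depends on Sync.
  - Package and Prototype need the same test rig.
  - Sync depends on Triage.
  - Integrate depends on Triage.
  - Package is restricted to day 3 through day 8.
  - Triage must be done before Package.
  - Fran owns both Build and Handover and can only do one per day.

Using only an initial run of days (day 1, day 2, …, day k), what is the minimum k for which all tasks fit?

9 days

The precedence chain requires at least 3 distinct days.
With at most 1 per day and 9 tasks, at least 9 days are needed.
Handover can't be placed before day 5, so the schedule must run through at least day 5.
9 works (last occupied day: day 9): for example Triage=day 1; Design=day 7; Prototype=day 8; Package=day 3; Integrate=day 4; Build=day 6; Sync=day 2; Handover=day 5; Deploy=day 9.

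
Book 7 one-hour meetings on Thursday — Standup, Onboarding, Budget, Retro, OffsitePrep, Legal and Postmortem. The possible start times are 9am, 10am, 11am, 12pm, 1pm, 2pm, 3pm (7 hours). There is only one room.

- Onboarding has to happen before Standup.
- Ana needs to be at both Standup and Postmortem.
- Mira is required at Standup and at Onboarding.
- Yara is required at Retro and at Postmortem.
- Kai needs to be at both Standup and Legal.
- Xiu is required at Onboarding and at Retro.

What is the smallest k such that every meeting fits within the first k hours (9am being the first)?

The precedence chain requires at least 2 distinct hours.
With at most 1 per hour and 7 meetings, at least 7 hours are needed.
7 works (last occupied hour: 3pm): for example Retro -> 12pm, Standup -> 10am, Onboarding -> 9am, Legal -> 2pm, Budget -> 11am, OffsitePrep -> 1pm, Postmortem -> 3pm.

7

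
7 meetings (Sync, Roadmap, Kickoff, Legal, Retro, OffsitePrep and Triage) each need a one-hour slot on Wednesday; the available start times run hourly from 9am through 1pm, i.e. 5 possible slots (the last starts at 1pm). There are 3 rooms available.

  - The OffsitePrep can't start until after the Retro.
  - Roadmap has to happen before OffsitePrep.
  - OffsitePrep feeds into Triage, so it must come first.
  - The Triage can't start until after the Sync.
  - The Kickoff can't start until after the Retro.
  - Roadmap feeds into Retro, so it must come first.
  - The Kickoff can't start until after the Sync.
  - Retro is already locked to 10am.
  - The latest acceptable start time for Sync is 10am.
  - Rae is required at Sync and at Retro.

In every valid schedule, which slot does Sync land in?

9am

Sync's window is 9am–10am.
Retro is fixed at 10am, and Sync can't share a slot with Retro.
So Sync must be 9am.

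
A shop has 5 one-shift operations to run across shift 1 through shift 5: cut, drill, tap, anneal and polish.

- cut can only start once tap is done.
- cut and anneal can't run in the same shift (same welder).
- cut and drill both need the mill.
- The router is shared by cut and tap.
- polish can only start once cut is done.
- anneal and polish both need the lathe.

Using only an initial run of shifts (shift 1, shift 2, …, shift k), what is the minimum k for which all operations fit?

The precedence chain requires at least 3 distinct shifts.
3 works (last occupied shift: shift 3): for example cut in shift 2; tap in shift 1; drill in shift 1; polish in shift 3; anneal in shift 1.

3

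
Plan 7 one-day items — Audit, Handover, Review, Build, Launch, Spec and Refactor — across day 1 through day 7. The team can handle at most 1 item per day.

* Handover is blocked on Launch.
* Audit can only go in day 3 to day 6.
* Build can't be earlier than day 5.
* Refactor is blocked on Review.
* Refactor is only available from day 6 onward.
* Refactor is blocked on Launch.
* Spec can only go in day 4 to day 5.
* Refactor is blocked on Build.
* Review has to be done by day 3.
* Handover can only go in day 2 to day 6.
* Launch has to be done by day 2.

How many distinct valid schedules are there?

Splitting on Audit: it can be day 3 (6), day 4 (3), day 5 (3), day 6 (3). Listing each branch's schedules as (Handover, Review, Build, Launch, Spec, Refactor) by day number:
Audit=day 3: (4,1,6,2,5,7) (4,2,6,1,5,7) (5,1,6,2,4,7) (5,2,6,1,4,7) (6,1,5,2,4,7) (6,2,5,1,4,7) — 6.
Audit=day 4: (2,3,6,1,5,7) (3,1,6,2,5,7) (3,2,6,1,5,7) — 3.
Audit=day 5: (2,3,6,1,4,7) (3,1,6,2,4,7) (3,2,6,1,4,7) — 3.
Audit=day 6: (2,3,5,1,4,7) (3,1,5,2,4,7) (3,2,5,1,4,7) — 3.
Summing: 6 + 3 + 3 + 3 = 15.

15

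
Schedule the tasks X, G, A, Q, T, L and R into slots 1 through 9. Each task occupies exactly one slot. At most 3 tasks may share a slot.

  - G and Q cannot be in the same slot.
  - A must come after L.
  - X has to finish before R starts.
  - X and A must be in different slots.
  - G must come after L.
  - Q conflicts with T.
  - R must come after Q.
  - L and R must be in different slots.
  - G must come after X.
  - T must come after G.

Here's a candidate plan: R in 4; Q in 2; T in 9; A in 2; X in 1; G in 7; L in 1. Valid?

Yes, all constraints hold

L and R must be in different slots — holds.
G must come after L — holds.
X and A must be in different slots — holds.
G and Q cannot be in the same slot — holds.
At most 3 tasks may share a slot — holds.
G must come after X — holds.
T must come after G — holds.
R must come after Q — holds.
Q conflicts with T — holds.
X has to finish before R starts — holds.
A must come after L — holds.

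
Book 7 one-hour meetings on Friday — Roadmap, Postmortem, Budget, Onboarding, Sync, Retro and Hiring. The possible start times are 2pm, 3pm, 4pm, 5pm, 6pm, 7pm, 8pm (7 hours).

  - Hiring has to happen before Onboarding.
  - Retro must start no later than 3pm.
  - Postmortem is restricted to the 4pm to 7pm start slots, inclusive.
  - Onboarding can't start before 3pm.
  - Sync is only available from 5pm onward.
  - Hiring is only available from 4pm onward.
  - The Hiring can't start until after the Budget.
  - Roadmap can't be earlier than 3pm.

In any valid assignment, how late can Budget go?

Downstream work caps Budget at 6pm.
Budget at 6pm is achievable: Hiring=7pm; Budget=6pm; Onboarding=8pm; Retro=2pm; Roadmap=3pm; Sync=5pm; Postmortem=4pm.

6pm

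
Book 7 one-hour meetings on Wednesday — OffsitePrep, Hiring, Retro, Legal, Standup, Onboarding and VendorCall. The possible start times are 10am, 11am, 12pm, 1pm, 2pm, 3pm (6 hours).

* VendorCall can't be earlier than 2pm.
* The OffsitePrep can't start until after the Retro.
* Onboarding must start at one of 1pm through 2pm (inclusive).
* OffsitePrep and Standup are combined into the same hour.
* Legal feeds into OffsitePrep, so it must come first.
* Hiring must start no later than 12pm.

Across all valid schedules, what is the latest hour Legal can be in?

Downstream work caps Legal at 2pm.
Legal at 2pm is achievable: VendorCall in 2pm; OffsitePrep in 3pm; Hiring in 10am; Onboarding in 1pm; Legal in 2pm; Retro in 10am; Standup in 3pm.

2pm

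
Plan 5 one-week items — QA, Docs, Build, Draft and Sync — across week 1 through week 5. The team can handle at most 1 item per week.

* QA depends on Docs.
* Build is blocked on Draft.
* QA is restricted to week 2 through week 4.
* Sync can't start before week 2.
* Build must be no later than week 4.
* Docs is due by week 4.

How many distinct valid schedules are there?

6

Splitting on QA: it can be week 2 (1), week 3 (2), week 4 (3). Listing each branch's schedules as (Docs, Build, Draft, Sync) by week number:
QA=week 2: (1,4,3,5) — 1.
QA=week 3: (1,4,2,5) (2,4,1,5) — 2.
QA=week 4: (1,3,2,5) (2,3,1,5) (3,2,1,5) — 3.
Summing: 1 + 2 + 3 = 6.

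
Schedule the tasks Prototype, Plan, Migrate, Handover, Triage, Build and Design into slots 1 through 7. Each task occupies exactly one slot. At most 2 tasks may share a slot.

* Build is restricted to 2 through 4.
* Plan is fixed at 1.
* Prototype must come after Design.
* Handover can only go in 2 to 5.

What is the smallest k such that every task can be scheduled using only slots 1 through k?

4 slots

The precedence chain requires at least 2 distinct slots.
With at most 2 per slot and 7 tasks, at least 4 slots are needed.
4 works (last occupied slot: 4): for example Build -> 2, Plan -> 1, Handover -> 2, Prototype -> 3, Triage -> 4, Design -> 1, Migrate -> 3.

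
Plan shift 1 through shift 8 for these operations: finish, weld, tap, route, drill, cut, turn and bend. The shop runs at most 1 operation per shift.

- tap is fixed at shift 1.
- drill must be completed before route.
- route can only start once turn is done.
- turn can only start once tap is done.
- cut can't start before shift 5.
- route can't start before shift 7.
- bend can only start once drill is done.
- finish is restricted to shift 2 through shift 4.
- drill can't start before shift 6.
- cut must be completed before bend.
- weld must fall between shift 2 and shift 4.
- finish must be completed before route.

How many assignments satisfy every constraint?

12

Splitting on finish: it can be shift 2 (4), shift 3 (4), shift 4 (4). Listing each branch's schedules as (weld, tap, route, drill, cut, turn, bend) by shift number:
finish=shift 2: (3,1,7,6,5,4,8) (3,1,8,6,5,4,7) (4,1,7,6,5,3,8) (4,1,8,6,5,3,7) — 4.
finish=shift 3: (2,1,7,6,5,4,8) (2,1,8,6,5,4,7) (4,1,7,6,5,2,8) (4,1,8,6,5,2,7) — 4.
finish=shift 4: (2,1,7,6,5,3,8) (2,1,8,6,5,3,7) (3,1,7,6,5,2,8) (3,1,8,6,5,2,7) — 4.
Summing: 4 + 4 + 4 = 12.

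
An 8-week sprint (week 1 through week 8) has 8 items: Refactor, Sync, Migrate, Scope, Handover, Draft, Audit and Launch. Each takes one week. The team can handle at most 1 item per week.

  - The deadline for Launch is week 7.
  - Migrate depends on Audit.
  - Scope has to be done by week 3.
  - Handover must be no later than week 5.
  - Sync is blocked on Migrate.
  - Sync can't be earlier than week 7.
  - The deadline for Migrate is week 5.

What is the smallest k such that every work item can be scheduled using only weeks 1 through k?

The precedence chain requires at least 3 distinct weeks.
With at most 1 per week and 8 work items, at least 8 weeks are needed.
Sync can't be placed before week 7, so the schedule must run through at least week 7.
8 works (last occupied week: week 8): for example Refactor=week 6; Launch=week 5; Handover=week 4; Draft=week 8; Migrate=week 3; Sync=week 7; Scope=week 1; Audit=week 2.

8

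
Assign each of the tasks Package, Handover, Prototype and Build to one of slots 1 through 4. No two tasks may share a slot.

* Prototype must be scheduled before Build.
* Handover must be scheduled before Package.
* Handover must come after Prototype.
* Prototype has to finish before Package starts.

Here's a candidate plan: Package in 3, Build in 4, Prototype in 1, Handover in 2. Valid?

Yes, all constraints hold

No two tasks may share a slot — holds.
Handover must be scheduled before Package — holds.
Prototype has to finish before Package starts — holds.
Prototype must be scheduled before Build — holds.
Handover must come after Prototype — holds.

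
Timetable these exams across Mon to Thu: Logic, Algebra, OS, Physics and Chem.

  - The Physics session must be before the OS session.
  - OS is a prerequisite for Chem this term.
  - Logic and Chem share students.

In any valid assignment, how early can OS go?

Precedence pushes OS to at least Tue; downstream work caps OS at Wed.
OS at Tue is achievable: Logic -> Mon, Physics -> Mon, Chem -> Wed, Algebra -> Mon, OS -> Tue.

Tue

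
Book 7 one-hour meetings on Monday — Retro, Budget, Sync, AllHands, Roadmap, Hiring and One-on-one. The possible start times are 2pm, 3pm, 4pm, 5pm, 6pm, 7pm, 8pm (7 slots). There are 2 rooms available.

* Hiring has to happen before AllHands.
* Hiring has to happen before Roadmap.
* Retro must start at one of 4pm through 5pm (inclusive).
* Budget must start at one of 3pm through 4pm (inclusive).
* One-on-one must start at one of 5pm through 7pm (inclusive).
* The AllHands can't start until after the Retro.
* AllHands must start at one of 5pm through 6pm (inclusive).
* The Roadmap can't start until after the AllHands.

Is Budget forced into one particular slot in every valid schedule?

Budget can be 3pm (e.g. Sync in 2pm; Retro in 4pm; Roadmap in 6pm; AllHands in 5pm; Hiring in 2pm; Budget in 3pm; One-on-one in 5pm) or 4pm (e.g. Hiring -> 2pm, Roadmap -> 6pm, Budget -> 4pm, Sync -> 2pm, Retro -> 4pm, One-on-one -> 5pm, AllHands -> 5pm).

No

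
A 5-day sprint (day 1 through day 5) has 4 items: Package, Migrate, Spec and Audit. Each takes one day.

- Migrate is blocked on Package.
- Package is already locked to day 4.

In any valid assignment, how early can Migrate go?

day 5

Precedence pushes Migrate to at least day 5.
Migrate at day 5 is achievable: Spec=day 1, Migrate=day 5, Audit=day 1, Package=day 4.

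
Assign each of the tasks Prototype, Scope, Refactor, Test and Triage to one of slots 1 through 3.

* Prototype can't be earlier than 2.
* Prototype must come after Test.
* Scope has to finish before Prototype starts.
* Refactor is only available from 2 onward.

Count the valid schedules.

30

Splitting on Prototype: it can be 2 (6), 3 (24). Listing each branch's schedules as (Scope, Refactor, Test, Triage):
Prototype=2: (1,2,1,1) (1,2,1,2) (1,2,1,3) (1,3,1,1) (1,3,1,2) (1,3,1,3) — 6.
Prototype=3: (1,2,1,1) (1,2,1,2) (1,2,1,3) (1,2,2,1) (1,2,2,2) (1,2,2,3) (1,3,1,1) (1,3,1,2) (1,3,1,3) (1,3,2,1) (1,3,2,2) (1,3,2,3) (2,2,1,1) (2,2,1,2) (2,2,1,3) (2,2,2,1) (2,2,2,2) (2,2,2,3) (2,3,1,1) (2,3,1,2) (2,3,1,3) (2,3,2,1) (2,3,2,2) (2,3,2,3) — 24.
Summing: 6 + 24 = 30.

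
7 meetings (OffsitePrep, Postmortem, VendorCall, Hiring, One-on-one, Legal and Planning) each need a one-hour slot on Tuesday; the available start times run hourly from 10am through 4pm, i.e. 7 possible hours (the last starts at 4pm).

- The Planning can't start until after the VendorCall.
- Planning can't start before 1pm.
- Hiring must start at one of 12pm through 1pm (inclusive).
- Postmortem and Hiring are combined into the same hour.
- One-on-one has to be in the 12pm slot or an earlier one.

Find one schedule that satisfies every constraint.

Legal in 10am, VendorCall in 10am, Hiring in 12pm, One-on-one in 10am, Planning in 1pm, Postmortem in 12pm, OffsitePrep in 10am

Checking: VendorCall(10am) before Planning(1pm); Postmortem = Hiring = 12pm; Planning=1pm in [1pm,4pm]; One-on-one=10am in [10am,12pm]; Hiring=12pm in [12pm,1pm].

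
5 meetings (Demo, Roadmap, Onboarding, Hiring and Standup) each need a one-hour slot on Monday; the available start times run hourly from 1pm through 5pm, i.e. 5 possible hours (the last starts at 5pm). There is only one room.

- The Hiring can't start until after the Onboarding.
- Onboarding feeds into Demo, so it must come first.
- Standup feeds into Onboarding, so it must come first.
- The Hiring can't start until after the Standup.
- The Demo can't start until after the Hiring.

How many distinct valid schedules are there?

Splitting on Demo: it can be 4pm (1), 5pm (4). Listing each branch's schedules as (Roadmap, Onboarding, Hiring, Standup):
Demo=4pm: (5pm,2pm,3pm,1pm) — 1.
Demo=5pm: (1pm,3pm,4pm,2pm) (2pm,3pm,4pm,1pm) (3pm,2pm,4pm,1pm) (4pm,2pm,3pm,1pm) — 4.
Summing: 1 + 4 = 5.

5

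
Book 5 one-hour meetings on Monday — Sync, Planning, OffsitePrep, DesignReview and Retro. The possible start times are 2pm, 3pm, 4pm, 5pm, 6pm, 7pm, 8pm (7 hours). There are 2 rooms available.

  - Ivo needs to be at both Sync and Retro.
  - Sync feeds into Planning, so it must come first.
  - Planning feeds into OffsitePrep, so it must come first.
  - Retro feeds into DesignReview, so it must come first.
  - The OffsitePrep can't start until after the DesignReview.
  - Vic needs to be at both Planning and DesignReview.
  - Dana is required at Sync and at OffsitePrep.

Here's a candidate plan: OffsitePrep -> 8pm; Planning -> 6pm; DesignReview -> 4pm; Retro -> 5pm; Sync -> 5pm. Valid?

There are 2 rooms available — holds.
Ivo needs to be at both Sync and Retro — violated.
Retro feeds into DesignReview, so it must come first — violated.
Planning feeds into OffsitePrep, so it must come first — holds.
The OffsitePrep can't start until after the DesignReview — holds.
Vic needs to be at both Planning and DesignReview — holds.
Sync feeds into Planning, so it must come first — holds.
Dana is required at Sync and at OffsitePrep — holds.

No. Retro feeds into DesignReview, so it must come first is not satisfied.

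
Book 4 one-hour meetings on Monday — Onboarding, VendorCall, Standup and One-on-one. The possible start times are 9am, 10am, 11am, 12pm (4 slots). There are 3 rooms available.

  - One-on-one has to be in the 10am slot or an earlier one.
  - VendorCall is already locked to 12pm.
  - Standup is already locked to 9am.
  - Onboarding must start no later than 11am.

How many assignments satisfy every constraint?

6

Splitting on Onboarding: it can be 9am (2), 10am (2), 11am (2). Listing each branch's schedules as (VendorCall, Standup, One-on-one):
Onboarding=9am: (12pm,9am,9am) (12pm,9am,10am) — 2.
Onboarding=10am: (12pm,9am,9am) (12pm,9am,10am) — 2.
Onboarding=11am: (12pm,9am,9am) (12pm,9am,10am) — 2.
Summing: 2 + 2 + 2 = 6.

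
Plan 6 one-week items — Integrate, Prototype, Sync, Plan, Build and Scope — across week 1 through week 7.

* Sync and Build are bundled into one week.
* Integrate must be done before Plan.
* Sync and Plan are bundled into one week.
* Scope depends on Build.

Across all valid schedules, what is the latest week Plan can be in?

Precedence pushes Plan to at least week 2; Plan must be in the same week as Build, which can't be after week 6, so Plan is at most week 6.
Plan at week 6 is achievable: Integrate -> week 1, Prototype -> week 1, Scope -> week 7, Sync -> week 6, Build -> week 6, Plan -> week 6.

week 6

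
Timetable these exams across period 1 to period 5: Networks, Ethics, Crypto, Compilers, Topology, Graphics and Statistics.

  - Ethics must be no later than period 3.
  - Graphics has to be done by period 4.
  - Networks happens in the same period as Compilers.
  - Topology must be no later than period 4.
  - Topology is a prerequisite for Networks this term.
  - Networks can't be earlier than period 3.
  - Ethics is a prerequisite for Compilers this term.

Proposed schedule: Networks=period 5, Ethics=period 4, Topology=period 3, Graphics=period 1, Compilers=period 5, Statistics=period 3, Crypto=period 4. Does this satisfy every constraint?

Networks happens in the same period as Compilers — holds.
Ethics is a prerequisite for Compilers this term — holds.
Networks can't be earlier than period 3 — holds.
Topology must be no later than period 4 — holds.
Ethics must be no later than period 3 — violated.
Topology is a prerequisite for Networks this term — holds.
Graphics has to be done by period 4 — holds.

No. Ethics must be no later than period 3 is not satisfied.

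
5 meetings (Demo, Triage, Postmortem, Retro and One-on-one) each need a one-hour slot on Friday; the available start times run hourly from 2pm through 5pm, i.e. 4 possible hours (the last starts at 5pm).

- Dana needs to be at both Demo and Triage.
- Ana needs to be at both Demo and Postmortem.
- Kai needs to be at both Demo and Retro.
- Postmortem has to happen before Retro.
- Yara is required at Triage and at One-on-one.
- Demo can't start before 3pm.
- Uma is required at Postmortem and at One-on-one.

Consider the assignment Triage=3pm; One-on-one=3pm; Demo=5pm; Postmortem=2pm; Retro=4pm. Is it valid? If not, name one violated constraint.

Postmortem has to happen before Retro — holds.
Dana needs to be at both Demo and Triage — holds.
Demo can't start before 3pm — holds.
Yara is required at Triage and at One-on-one — violated.
Uma is required at Postmortem and at One-on-one — holds.
Kai needs to be at both Demo and Retro — holds.
Ana needs to be at both Demo and Postmortem — holds.

No — it violates: Yara is required at Triage and at One-on-one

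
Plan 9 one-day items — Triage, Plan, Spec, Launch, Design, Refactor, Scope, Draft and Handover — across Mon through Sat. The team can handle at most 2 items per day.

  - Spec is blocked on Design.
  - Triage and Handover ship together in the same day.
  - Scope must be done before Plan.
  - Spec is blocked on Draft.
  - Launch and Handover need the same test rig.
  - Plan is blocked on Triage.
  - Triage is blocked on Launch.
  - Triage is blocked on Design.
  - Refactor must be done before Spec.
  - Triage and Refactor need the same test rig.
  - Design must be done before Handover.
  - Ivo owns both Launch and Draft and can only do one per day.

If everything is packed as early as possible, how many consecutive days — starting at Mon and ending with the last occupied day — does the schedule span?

The precedence chain requires at least 3 distinct days.
With at most 2 per day and 9 work items, at least 5 days are needed.
5 works (last occupied day: Fri): for example Spec -> Thu; Draft -> Wed; Launch -> Mon; Handover -> Tue; Refactor -> Wed; Scope -> Thu; Plan -> Fri; Triage -> Tue; Design -> Mon.

5 days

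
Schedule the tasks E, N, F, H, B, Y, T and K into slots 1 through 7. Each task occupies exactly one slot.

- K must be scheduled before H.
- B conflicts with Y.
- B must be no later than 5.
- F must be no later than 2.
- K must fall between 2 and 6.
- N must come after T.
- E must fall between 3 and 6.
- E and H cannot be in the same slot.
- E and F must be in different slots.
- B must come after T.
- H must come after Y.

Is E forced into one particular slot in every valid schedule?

No

E can be 3 (e.g. F in 1; N in 2; K in 2; Y in 1; H in 4; E in 3; T in 1; B in 2) or 4 (e.g. F=1, T=1, K=2, N=2, H=3, E=4, Y=1, B=2).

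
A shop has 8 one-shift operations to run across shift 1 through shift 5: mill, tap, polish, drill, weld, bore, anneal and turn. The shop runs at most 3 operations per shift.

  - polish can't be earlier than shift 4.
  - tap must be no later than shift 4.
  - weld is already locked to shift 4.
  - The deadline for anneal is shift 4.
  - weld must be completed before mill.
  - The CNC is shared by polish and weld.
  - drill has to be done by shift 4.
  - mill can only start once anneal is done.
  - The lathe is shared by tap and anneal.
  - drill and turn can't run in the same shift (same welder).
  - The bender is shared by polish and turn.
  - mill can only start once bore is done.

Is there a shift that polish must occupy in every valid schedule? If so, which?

shift 5

polish's window is shift 4–shift 5.
weld is fixed at shift 4, and polish can't share a shift with weld.
So polish must be shift 5.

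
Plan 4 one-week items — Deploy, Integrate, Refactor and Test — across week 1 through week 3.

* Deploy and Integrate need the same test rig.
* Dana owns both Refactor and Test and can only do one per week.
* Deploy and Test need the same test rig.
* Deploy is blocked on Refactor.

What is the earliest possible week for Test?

week 1

Test at week 1 is achievable: Integrate=week 1, Deploy=week 3, Refactor=week 2, Test=week 1.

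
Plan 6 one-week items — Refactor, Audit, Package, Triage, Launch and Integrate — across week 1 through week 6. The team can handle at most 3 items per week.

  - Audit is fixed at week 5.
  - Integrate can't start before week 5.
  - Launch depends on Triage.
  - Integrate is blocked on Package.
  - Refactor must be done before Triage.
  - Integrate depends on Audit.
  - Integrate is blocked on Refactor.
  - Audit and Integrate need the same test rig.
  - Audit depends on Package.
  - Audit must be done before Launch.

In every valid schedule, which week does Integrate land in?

Integrate's window is week 5–week 6.
Audit is fixed at week 5, and Integrate can't share a week with Audit.
So Integrate must be week 6.

week 6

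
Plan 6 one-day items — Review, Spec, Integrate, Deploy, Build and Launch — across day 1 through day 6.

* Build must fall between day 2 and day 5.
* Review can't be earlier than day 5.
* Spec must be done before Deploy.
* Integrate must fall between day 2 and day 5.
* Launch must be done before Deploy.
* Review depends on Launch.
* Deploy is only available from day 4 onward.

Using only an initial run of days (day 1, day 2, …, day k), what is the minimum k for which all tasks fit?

5 days

The precedence chain requires at least 2 distinct days.
Review can't be placed before day 5, so the schedule must run through at least day 5.
5 works (last occupied day: day 5): for example Build=day 2, Integrate=day 2, Review=day 5, Deploy=day 4, Launch=day 1, Spec=day 1.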